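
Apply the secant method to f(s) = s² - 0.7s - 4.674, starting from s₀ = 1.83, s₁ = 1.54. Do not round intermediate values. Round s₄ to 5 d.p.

2.53585

Secant update: s_(k+1) = s_k − f(s_k)·(s_k − s_(k-1))/(f(s_k) − f(s_(k-1))).
f(s_0) = -2.606100, f(s_1) = -3.380400
s_2 = 1.540000 - (-3.380400)·(1.540000 - 1.830000)/(-3.380400 - (-2.606100)) = 2.806067; f(s_2) = 1.235767
s_3 = 2.806067 - (1.235767)·(2.806067 - 1.540000)/(1.235767 - (-3.380400)) = 2.467136; f(s_3) = -0.314236
s_4 = 2.467136 - (-0.314236)·(2.467136 - 2.806067)/(-0.314236 - (1.235767)) = 2.535848; f(s_4) = -0.018567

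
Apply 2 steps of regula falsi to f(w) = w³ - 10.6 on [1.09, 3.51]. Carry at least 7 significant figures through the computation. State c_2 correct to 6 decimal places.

False-position update: c = (a·f(b) − b·f(a))/(f(b) − f(a)); replace the endpoint whose sign matches f(c).
f(1.090000) = -9.304971, f(3.510000) = 32.643551
step 1: c = 1.626802, f(c) = -6.294697 < 0 → new bracket [1.626802, 3.510000]
step 2: c = 1.931236, f(c) = -3.397117 < 0 → new bracket [1.931236, 3.510000]

1.931236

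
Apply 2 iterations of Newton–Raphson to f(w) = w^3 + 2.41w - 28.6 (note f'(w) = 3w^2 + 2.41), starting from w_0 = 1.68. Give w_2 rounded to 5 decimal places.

2.92045

Newton update: w ← w − f(w)/f'(w).
w_0 = 1.680000: f = -19.809568, f' = 10.877200 → w_1 = 1.680000 - (-19.809568)/(10.877200) = 3.501201
w_1 = 3.501201: f = 22.757048, f' = 39.185226 → w_2 = 3.501201 - (22.757048)/(39.185226) = 2.920445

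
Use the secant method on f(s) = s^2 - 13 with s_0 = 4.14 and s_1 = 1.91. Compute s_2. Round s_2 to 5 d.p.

f(s_0) = 4.139600, f(s_1) = -9.351900
s_2 = 1.910000 - (-9.351900)·(1.910000 - 4.140000)/(-9.351900 - (4.139600)) = 3.455769; f(s_2) = -1.057663

3.45577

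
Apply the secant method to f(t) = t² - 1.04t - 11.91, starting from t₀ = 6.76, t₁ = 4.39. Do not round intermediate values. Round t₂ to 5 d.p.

f(t_0) = 26.757200, f(t_1) = 2.796500
t_2 = 4.390000 - (2.796500)·(4.390000 - 6.760000)/(2.796500 - (26.757200)) = 4.113393; f(t_2) = 0.732071

4.11339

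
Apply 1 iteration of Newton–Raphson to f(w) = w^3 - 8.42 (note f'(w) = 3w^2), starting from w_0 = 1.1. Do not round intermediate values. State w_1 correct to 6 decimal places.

3.052893

w_0 = 1.100000: f = -7.089000, f' = 3.630000 → w_1 = 1.100000 - (-7.089000)/(3.630000) = 3.052893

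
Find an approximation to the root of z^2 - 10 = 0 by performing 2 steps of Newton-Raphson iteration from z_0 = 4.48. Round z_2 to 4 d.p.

3.1679

f'(z) = 2z
z_0 = 4.480000: f = 10.070400, f' = 8.960000 → z_1 = 4.480000 - (10.070400)/(8.960000) = 3.356071
z_1 = 3.356071: f = 1.263215, f' = 6.712143 → z_2 = 3.356071 - (1.263215)/(6.712143) = 3.167873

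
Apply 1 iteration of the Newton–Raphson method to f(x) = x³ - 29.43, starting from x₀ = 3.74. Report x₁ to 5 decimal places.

3.19467

Newton update: x ← x − f(x)/f'(x).
f'(x) = 3x²
x_0 = 3.740000: f = 22.883624, f' = 41.962800 → x_1 = 3.740000 - (22.883624)/(41.962800) = 3.194669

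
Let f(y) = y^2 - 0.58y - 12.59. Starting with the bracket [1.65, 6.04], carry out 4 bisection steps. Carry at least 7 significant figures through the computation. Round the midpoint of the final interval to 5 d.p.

3.98219

f(1.650000) = -10.824500, f(6.040000) = 20.388400 (opposite signs)
step 1: m = 3.845000, f(m) = -0.036075 < 0 → root in [3.845000, 6.040000]
step 2: m = 4.942500, f(m) = 8.971656 > 0 → root in [3.845000, 4.942500]
step 3: m = 4.393750, f(m) = 4.166664 > 0 → root in [3.845000, 4.393750]
step 4: m = 4.119375, f(m) = 1.990013 > 0 → root in [3.845000, 4.119375]
Midpoint of [3.845000, 4.119375] = 3.982187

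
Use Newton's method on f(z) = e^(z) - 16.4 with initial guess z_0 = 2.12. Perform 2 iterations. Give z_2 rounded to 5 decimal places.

2.83586

f'(z) = e^(z)
z_0 = 2.120000: f = -8.068863, f' = 8.331137 → z_1 = 2.120000 - (-8.068863)/(8.331137) = 3.088519
z_1 = 3.088519: f = 5.544548, f' = 21.944548 → z_2 = 3.088519 - (5.544548)/(21.944548) = 2.835857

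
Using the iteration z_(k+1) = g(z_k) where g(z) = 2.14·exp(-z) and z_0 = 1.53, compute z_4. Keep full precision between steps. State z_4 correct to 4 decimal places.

1.2263

z_1 = g(1.530000) = 0.463386
z_2 = g(0.463386) = 1.346380
z_3 = g(1.346380) = 0.556786
z_4 = g(0.556786) = 1.226322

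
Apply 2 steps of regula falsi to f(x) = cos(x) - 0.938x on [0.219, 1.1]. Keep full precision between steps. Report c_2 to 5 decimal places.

0.76453

False-position update: c = (a·f(b) − b·f(a))/(f(b) − f(a)); replace the endpoint whose sign matches f(c).
f(0.219000) = 0.770693, f(1.100000) = -0.578204
step 1: c = 0.722360, f(c) = 0.072674 > 0 → new bracket [0.722360, 1.100000]
step 2: c = 0.764525, f(c) = 0.004586 > 0 → new bracket [0.764525, 1.100000]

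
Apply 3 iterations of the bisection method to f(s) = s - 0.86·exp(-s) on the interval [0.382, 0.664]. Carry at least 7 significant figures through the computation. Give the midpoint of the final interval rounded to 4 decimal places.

0.5054

f(0.382000) = -0.204946, f(0.664000) = 0.221282 (opposite signs)
step 1: m = 0.523000, f(m) = 0.013244 > 0 → root in [0.382000, 0.523000]
step 2: m = 0.452500, f(m) = -0.094491 < 0 → root in [0.452500, 0.523000]
step 3: m = 0.487750, f(m) = -0.040295 < 0 → root in [0.487750, 0.523000]
Midpoint of [0.487750, 0.523000] = 0.505375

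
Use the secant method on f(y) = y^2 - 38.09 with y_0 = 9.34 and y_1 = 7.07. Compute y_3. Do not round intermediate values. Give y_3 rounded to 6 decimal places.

Secant update: y_(k+1) = y_k − f(y_k)·(y_k − y_(k-1))/(f(y_k) − f(y_(k-1))).
f(y_0) = 49.145600, f(y_1) = 11.894900
y_2 = 7.070000 - (11.894900)·(7.070000 - 9.340000)/(11.894900 - (49.145600)) = 6.345143; f(y_2) = 2.170842
y_3 = 6.345143 - (2.170842)·(6.345143 - 7.070000)/(2.170842 - (11.894900)) = 6.183323; f(y_3) = 0.143482

6.183323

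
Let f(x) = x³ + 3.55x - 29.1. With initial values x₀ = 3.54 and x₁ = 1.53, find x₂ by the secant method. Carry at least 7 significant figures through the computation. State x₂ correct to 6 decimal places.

f(x_0) = 27.828864, f(x_1) = -20.086923
x_2 = 1.530000 - (-20.086923)·(1.530000 - 3.540000)/(-20.086923 - (27.828864)) = 2.372618; f(x_2) = -7.320985

2.372618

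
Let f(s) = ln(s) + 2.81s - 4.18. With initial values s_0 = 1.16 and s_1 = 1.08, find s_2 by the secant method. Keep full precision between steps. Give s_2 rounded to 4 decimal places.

f(s_0) = -0.771980, f(s_1) = -1.068239
s_2 = 1.080000 - (-1.068239)·(1.080000 - 1.160000)/(-1.068239 - (-0.771980)) = 1.368461; f(s_2) = -0.020938

1.3685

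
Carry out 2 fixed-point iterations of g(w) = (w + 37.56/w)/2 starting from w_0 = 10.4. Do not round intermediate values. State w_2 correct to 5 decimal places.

w_1 = g(10.400000) = 7.005769
w_2 = g(7.005769) = 6.183532

6.18353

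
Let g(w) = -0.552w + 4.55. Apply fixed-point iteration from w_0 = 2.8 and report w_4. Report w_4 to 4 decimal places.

w_1 = g(2.800000) = 3.004400
w_2 = g(3.004400) = 2.891571
w_3 = g(2.891571) = 2.953853
w_4 = g(2.953853) = 2.919473

2.9195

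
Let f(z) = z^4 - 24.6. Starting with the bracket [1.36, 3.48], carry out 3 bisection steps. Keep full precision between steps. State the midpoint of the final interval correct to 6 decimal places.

2.287500

f(1.360000) = -21.178980, f(3.480000) = 122.061788 (opposite signs)
step 1: m = 2.420000, f(m) = 9.697421 > 0 → root in [1.360000, 2.420000]
step 2: m = 1.890000, f(m) = -11.840102 < 0 → root in [1.890000, 2.420000]
step 3: m = 2.155000, f(m) = -3.033032 < 0 → root in [2.155000, 2.420000]
Midpoint of [2.155000, 2.420000] = 2.287500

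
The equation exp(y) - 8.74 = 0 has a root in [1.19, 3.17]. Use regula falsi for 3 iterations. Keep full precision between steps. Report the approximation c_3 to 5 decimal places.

f(1.190000) = -5.452919, f(3.170000) = 15.067484
step 1: c = 1.716148, f(c) = -3.176939 < 0 → new bracket [1.716148, 3.170000]
step 2: c = 1.969311, f(c) = -1.574265 < 0 → new bracket [1.969311, 3.170000]
step 3: c = 2.082893, f(c) = -0.712343 < 0 → new bracket [2.082893, 3.170000]

2.08289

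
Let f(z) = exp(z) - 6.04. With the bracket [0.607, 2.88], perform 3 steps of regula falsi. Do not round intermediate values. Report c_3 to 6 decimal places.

1.669723

f(0.607000) = -4.205082, f(2.880000) = 11.774273
step 1: c = 1.205156, f(c) = -2.702720 < 0 → new bracket [1.205156, 2.880000]
step 2: c = 1.517834, f(c) = -1.477668 < 0 → new bracket [1.517834, 2.880000]
step 3: c = 1.669723, f(c) = -0.729302 < 0 → new bracket [1.669723, 2.880000]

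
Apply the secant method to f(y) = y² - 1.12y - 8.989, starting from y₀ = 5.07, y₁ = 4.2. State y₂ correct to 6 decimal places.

f(y_0) = 11.037500, f(y_1) = 3.947000
y_2 = 4.200000 - (3.947000)·(4.200000 - 5.070000)/(3.947000 - (11.037500)) = 3.715706; f(y_2) = 0.655877

3.715706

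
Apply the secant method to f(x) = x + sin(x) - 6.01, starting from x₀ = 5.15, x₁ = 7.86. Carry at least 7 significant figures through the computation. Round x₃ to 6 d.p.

6.138143

Secant update: x_(k+1) = x_k − f(x_k)·(x_k − x_(k-1))/(f(x_k) − f(x_(k-1))).
f(x_0) = -1.765767, f(x_1) = 2.849982
x_2 = 7.860000 - (2.849982)·(7.860000 - 5.150000)/(2.849982 - (-1.765767)) = 6.186718; f(x_2) = 0.080399
x_3 = 6.186718 - (0.080399)·(6.186718 - 7.860000)/(0.080399 - (2.849982)) = 6.138143; f(x_3) = -0.016391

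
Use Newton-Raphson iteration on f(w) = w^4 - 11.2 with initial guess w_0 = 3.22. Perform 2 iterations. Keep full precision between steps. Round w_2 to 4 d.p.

f'(w) = 4w^3
w_0 = 3.220000: f = 96.303719, f' = 133.544992 → w_1 = 3.220000 - (96.303719)/(133.544992) = 2.498867
w_1 = 2.498867: f = 27.791727, f' = 62.415053 → w_2 = 2.498867 - (27.791727)/(62.415053) = 2.053594

2.0536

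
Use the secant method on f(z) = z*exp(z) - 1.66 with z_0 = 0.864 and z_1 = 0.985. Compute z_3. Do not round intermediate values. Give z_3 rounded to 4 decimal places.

0.7715

f(z_0) = 0.389954, f(z_1) = 0.977645
z_2 = 0.985000 - (0.977645)·(0.985000 - 0.864000)/(0.977645 - (0.389954)) = 0.783712; f(z_2) = 0.056004
z_3 = 0.783712 - (0.056004)·(0.783712 - 0.985000)/(0.056004 - (0.977645)) = 0.771481; f(z_3) = 0.008687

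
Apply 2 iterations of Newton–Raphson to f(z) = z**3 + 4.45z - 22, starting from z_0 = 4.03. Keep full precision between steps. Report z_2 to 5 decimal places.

2.37742

f'(z) = 3z**2 + 4.45
z_0 = 4.030000: f = 61.384327, f' = 53.172700 → z_1 = 4.030000 - (61.384327)/(53.172700) = 2.875567
z_1 = 2.875567: f = 14.574004, f' = 29.256654 → z_2 = 2.875567 - (14.574004)/(29.256654) = 2.377424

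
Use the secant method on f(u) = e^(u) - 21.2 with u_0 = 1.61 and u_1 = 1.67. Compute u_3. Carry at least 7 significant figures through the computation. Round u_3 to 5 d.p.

2.11329

f(u_0) = -16.197189, f(u_1) = -15.887832
u_2 = 1.670000 - (-15.887832)·(1.670000 - 1.610000)/(-15.887832 - (-16.197189)) = 4.751460; f(u_2) = 94.553175
u_3 = 4.751460 - (94.553175)·(4.751460 - 1.670000)/(94.553175 - (-15.887832)) = 2.113293; f(u_3) = -12.924553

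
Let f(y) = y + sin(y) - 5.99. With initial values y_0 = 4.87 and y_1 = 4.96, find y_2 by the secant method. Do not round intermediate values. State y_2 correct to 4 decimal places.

f(y_0) = -2.107605, f(y_1) = -1.999501
y_2 = 4.960000 - (-1.999501)·(4.960000 - 4.870000)/(-1.999501 - (-2.107605)) = 6.624642; f(y_2) = 0.969502

6.6246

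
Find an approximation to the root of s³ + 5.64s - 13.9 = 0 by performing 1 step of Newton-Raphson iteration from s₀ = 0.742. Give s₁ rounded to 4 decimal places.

2.0183

Newton update: s ← s − f(s)/f'(s).
f'(s) = 3s² + 5.64
s_0 = 0.742000: f = -9.306602, f' = 7.291692 → s_1 = 0.742000 - (-9.306602)/(7.291692) = 2.018329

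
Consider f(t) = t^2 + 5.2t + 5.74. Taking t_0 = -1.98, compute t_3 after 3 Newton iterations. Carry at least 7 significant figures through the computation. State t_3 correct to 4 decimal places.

-1.5900

f'(t) = 2t + 5.2
t_0 = -1.980000: f = -0.635600, f' = 1.240000 → t_1 = -1.980000 - (-0.635600)/(1.240000) = -1.467419
t_1 = -1.467419: f = 0.262739, f' = 2.265161 → t_2 = -1.467419 - (0.262739)/(2.265161) = -1.583411
t_2 = -1.583411: f = 0.013454, f' = 2.033179 → t_3 = -1.583411 - (0.013454)/(2.033179) = -1.590028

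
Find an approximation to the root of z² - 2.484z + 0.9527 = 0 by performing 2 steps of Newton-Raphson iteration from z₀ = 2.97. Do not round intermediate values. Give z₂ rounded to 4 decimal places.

2.0444

Newton update: z ← z − f(z)/f'(z).
f'(z) = 2z - 2.484
z_0 = 2.970000: f = 2.396120, f' = 3.456000 → z_1 = 2.970000 - (2.396120)/(3.456000) = 2.276678
z_1 = 2.276678: f = 0.480695, f' = 2.069356 → z_2 = 2.276678 - (0.480695)/(2.069356) = 2.044386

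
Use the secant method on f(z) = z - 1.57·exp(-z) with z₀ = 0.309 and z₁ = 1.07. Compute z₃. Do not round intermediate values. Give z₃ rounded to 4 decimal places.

0.7432

f(z_0) = -0.843664, f(z_1) = 0.531477
z_2 = 1.070000 - (0.531477)·(1.070000 - 0.309000)/(0.531477 - (-0.843664)) = 0.775882; f(z_2) = 0.053215
z_3 = 0.775882 - (0.053215)·(0.775882 - 1.070000)/(0.053215 - (0.531477)) = 0.743156; f(z_3) = -0.003552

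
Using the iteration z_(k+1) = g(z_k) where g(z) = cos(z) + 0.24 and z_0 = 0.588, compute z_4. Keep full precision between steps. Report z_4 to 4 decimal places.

z_1 = g(0.588000) = 1.072052
z_2 = g(1.072052) = 0.718323
z_3 = g(0.718323) = 0.992910
z_4 = g(0.992910) = 0.786255

0.7863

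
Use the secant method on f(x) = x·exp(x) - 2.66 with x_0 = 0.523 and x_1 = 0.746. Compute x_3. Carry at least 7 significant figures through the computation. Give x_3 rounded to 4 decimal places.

f(x_0) = -1.777656, f(x_1) = -1.087022
x_2 = 0.746000 - (-1.087022)·(0.746000 - 0.523000)/(-1.087022 - (-1.777656)) = 1.096991; f(x_2) = 0.625639
x_3 = 1.096991 - (0.625639)·(1.096991 - 0.746000)/(0.625639 - (-1.087022)) = 0.968773; f(x_3) = -0.107565

0.9688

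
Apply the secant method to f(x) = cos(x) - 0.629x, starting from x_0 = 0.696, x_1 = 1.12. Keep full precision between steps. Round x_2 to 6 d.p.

0.929550

f(x_0) = 0.329629, f(x_1) = -0.268798
x_2 = 1.120000 - (-0.268798)·(1.120000 - 0.696000)/(-0.268798 - (0.329629)) = 0.929550; f(x_2) = 0.013507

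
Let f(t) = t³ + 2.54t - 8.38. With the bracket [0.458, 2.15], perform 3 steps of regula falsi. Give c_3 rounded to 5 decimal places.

1.60572

f(0.458000) = -7.120608, f(2.150000) = 7.019375
step 1: c = 1.310057, f(c) = -2.804072 < 0 → new bracket [1.310057, 2.150000]
step 2: c = 1.549816, f(c) = -0.720919 < 0 → new bracket [1.549816, 2.150000]
step 3: c = 1.605716, f(c) = -0.161424 < 0 → new bracket [1.605716, 2.150000]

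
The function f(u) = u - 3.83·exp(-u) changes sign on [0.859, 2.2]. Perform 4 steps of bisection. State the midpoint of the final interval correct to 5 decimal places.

1.15234

f(0.859000) = -0.763332, f(2.200000) = 1.775624 (opposite signs)
step 1: m = 1.529500, f(m) = 0.699754 > 0 → root in [0.859000, 1.529500]
step 2: m = 1.194250, f(m) = 0.034024 > 0 → root in [0.859000, 1.194250]
step 3: m = 1.026625, f(m) = -0.345334 < 0 → root in [1.026625, 1.194250]
step 4: m = 1.110438, f(m) = -0.151221 < 0 → root in [1.110438, 1.194250]
Midpoint of [1.110438, 1.194250] = 1.152344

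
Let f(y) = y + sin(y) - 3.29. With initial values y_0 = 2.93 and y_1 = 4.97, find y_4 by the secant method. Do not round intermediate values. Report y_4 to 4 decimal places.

Secant update: y_(k+1) = y_k − f(y_k)·(y_k − y_(k-1))/(f(y_k) − f(y_(k-1))).
f(y_0) = -0.149983, f(y_1) = 0.712999
y_2 = 4.970000 - (0.712999)·(4.970000 - 2.930000)/(0.712999 - (-0.149983)) = 3.284544; f(y_2) = -0.147921
y_3 = 3.284544 - (-0.147921)·(3.284544 - 4.970000)/(-0.147921 - (0.712999)) = 3.574135; f(y_3) = -0.135045
y_4 = 3.574135 - (-0.135045)·(3.574135 - 3.284544)/(-0.135045 - (-0.147921)) = 6.611505; f(y_4) = 3.643958

6.6115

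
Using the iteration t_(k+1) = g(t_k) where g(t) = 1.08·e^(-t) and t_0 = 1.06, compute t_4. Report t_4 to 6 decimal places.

0.646077

t_1 = g(1.060000) = 0.374172
t_2 = g(0.374172) = 0.742887
t_3 = g(0.742887) = 0.513798
t_4 = g(0.513798) = 0.646077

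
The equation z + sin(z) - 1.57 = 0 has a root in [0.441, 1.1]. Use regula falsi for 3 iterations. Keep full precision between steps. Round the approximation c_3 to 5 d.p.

False-position update: c = (a·f(b) − b·f(a))/(f(b) − f(a)); replace the endpoint whose sign matches f(c).
f(0.441000) = -0.702156, f(1.100000) = 0.421207
step 1: c = 0.852907, f(c) = 0.036102 > 0 → new bracket [0.441000, 0.852907]
step 2: c = 0.832764, f(c) = 0.002557 > 0 → new bracket [0.441000, 0.832764]
step 3: c = 0.831342, f(c) = 0.000178 > 0 → new bracket [0.441000, 0.831342]

0.83134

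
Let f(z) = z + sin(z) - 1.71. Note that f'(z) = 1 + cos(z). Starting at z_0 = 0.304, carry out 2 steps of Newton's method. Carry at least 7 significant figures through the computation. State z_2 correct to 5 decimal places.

0.91601

z_0 = 0.304000: f = -1.106661, f' = 1.954147 → z_1 = 0.304000 - (-1.106661)/(1.954147) = 0.870314
z_1 = 0.870314: f = -0.075155, f' = 1.644586 → z_2 = 0.870314 - (-0.075155)/(1.644586) = 0.916012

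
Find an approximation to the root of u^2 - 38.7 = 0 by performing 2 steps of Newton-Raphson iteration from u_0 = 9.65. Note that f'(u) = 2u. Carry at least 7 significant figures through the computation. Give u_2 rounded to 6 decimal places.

6.248105

Newton update: u ← u − f(u)/f'(u).
u_0 = 9.650000: f = 54.422500, f' = 19.300000 → u_1 = 9.650000 - (54.422500)/(19.300000) = 6.830181
u_1 = 6.830181: f = 7.951377, f' = 13.660363 → u_2 = 6.830181 - (7.951377)/(13.660363) = 6.248105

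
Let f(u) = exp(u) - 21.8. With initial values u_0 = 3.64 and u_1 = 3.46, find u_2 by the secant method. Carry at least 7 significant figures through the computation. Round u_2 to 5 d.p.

f(u_0) = 16.291837, f(u_1) = 10.016977
u_2 = 3.460000 - (10.016977)·(3.460000 - 3.640000)/(10.016977 - (16.291837)) = 3.172654; f(u_2) = 2.070754

3.17265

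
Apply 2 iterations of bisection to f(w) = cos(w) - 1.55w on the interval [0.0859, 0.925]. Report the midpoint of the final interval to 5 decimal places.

0.61034

f(0.085900) = 0.863168, f(0.925000) = -0.831915 (opposite signs)
step 1: m = 0.505450, f(m) = 0.091509 > 0 → root in [0.505450, 0.925000]
step 2: m = 0.715225, f(m) = -0.353653 < 0 → root in [0.505450, 0.715225]
Midpoint of [0.505450, 0.715225] = 0.610337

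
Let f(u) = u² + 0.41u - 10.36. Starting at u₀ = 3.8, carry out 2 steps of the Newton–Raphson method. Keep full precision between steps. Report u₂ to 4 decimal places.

3.0211

f'(u) = 2u + 0.41
u_0 = 3.800000: f = 5.638000, f' = 8.010000 → u_1 = 3.800000 - (5.638000)/(8.010000) = 3.096130
u_1 = 3.096130: f = 0.495433, f' = 6.602260 → u_2 = 3.096130 - (0.495433)/(6.602260) = 3.021090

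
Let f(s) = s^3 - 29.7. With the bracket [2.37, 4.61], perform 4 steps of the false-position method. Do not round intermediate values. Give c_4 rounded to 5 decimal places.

f(2.370000) = -16.387947, f(4.610000) = 68.272181
step 1: c = 2.803604, f(c) = -7.663116 < 0 → new bracket [2.803604, 4.610000]
step 2: c = 2.985899, f(c) = -3.078932 < 0 → new bracket [2.985899, 4.610000]
step 3: c = 3.055982, f(c) = -1.160098 < 0 → new bracket [3.055982, 4.610000]
step 4: c = 3.081947, f(c) = -0.426435 < 0 → new bracket [3.081947, 4.610000]

3.08195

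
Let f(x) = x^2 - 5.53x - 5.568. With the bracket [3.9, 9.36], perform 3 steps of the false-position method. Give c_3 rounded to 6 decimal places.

f(3.900000) = -11.925000, f(9.360000) = 30.280800
step 1: c = 5.442691, f(c) = -6.043197 < 0 → new bracket [5.442691, 9.360000]
step 2: c = 6.094411, f(c) = -2.128249 < 0 → new bracket [6.094411, 9.360000]
step 3: c = 6.308857, f(c) = -0.654305 < 0 → new bracket [6.308857, 9.360000]

6.308857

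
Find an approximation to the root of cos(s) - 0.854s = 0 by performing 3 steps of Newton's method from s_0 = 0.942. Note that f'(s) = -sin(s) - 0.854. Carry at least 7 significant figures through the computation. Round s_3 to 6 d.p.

0.808579

s_0 = 0.942000: f = -0.216296, f' = -1.662736 → s_1 = 0.942000 - (-0.216296)/(-1.662736) = 0.811915
s_1 = 0.811915: f = -0.005266, f' = -1.579607 → s_2 = 0.811915 - (-0.005266)/(-1.579607) = 0.808582
s_2 = 0.808582: f = -0.000004, f' = -1.577309 → s_3 = 0.808582 - (-0.000004)/(-1.577309) = 0.808579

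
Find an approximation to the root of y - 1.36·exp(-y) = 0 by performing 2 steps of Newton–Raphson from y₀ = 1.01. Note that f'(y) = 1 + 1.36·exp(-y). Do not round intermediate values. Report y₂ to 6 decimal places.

Newton update: y ← y − f(y)/f'(y).
y_0 = 1.010000: f = 0.514662, f' = 1.495338 → y_1 = 1.010000 - (0.514662)/(1.495338) = 0.665822
y_1 = 0.665822: f = -0.033015, f' = 1.698837 → y_2 = 0.665822 - (-0.033015)/(1.698837) = 0.685256

0.685256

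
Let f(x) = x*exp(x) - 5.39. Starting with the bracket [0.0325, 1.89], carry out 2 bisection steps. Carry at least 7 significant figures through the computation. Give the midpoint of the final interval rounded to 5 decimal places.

1.19344

f(0.032500) = -5.356426, f(1.890000) = 7.120607 (opposite signs)
step 1: m = 0.961250, f(m) = -2.876367 < 0 → root in [0.961250, 1.890000]
step 2: m = 1.425625, f(m) = 0.541252 > 0 → root in [0.961250, 1.425625]
Midpoint of [0.961250, 1.425625] = 1.193437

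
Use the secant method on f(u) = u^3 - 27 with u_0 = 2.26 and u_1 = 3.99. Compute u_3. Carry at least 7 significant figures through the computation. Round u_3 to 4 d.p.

2.9371

f(u_0) = -15.456824, f(u_1) = 36.521199
u_2 = 3.990000 - (36.521199)·(3.990000 - 2.260000)/(36.521199 - (-15.456824)) = 2.774454; f(u_2) = -5.643375
u_3 = 2.774454 - (-5.643375)·(2.774454 - 3.990000)/(-5.643375 - (36.521199)) = 2.937145; f(u_3) = -1.661784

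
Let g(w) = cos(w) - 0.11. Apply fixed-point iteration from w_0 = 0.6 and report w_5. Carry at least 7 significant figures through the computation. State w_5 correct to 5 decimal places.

0.67891

w_1 = g(0.600000) = 0.715336
w_2 = g(0.715336) = 0.644873
w_3 = g(0.644873) = 0.689176
w_4 = g(0.689176) = 0.661770
w_5 = g(0.661770) = 0.678906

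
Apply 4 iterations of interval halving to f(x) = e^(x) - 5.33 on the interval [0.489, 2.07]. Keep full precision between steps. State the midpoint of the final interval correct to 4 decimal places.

f(0.489000) = -3.699315, f(2.070000) = 2.594823 (opposite signs)
step 1: m = 1.279500, f(m) = -1.735158 < 0 → root in [1.279500, 2.070000]
step 2: m = 1.674750, f(m) = 0.007461 > 0 → root in [1.279500, 1.674750]
step 3: m = 1.477125, f(m) = -0.949666 < 0 → root in [1.477125, 1.674750]
step 4: m = 1.575937, f(m) = -0.494727 < 0 → root in [1.575937, 1.674750]
Midpoint of [1.575937, 1.674750] = 1.625344

1.6253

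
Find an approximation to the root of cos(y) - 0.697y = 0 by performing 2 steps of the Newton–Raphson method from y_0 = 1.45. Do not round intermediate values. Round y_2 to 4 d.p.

0.8963

Newton update: y ← y − f(y)/f'(y).
f'(y) = -sin(y) - 0.697
y_0 = 1.450000: f = -0.890147, f' = -1.689713 → y_1 = 1.450000 - (-0.890147)/(-1.689713) = 0.923196
y_1 = 0.923196: f = -0.040194, f' = -1.494534 → y_2 = 0.923196 - (-0.040194)/(-1.494534) = 0.896302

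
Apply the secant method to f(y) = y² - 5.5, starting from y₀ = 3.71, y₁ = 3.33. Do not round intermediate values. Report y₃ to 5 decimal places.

f(y_0) = 8.264100, f(y_1) = 5.588900
y_2 = 3.330000 - (5.588900)·(3.330000 - 3.710000)/(5.588900 - (8.264100)) = 2.536122; f(y_2) = 0.931916
y_3 = 2.536122 - (0.931916)·(2.536122 - 3.330000)/(0.931916 - (5.588900)) = 2.377258; f(y_3) = 0.151356

2.37726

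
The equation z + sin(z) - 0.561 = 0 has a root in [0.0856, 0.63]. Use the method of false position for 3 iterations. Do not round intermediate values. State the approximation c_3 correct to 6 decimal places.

0.282369

f(0.085600) = -0.389904, f(0.630000) = 0.658145
step 1: c = 0.288132, f(c) = 0.011295 > 0 → new bracket [0.085600, 0.288132]
step 2: c = 0.282431, f(c) = 0.000122 > 0 → new bracket [0.085600, 0.282431]
step 3: c = 0.282369, f(c) = 0.000001 > 0 → new bracket [0.085600, 0.282369]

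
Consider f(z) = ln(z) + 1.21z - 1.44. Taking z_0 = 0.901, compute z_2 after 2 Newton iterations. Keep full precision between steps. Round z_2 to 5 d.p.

f'(z) = 1/z + 1.21
z_0 = 0.901000: f = -0.454040, f' = 2.319878 → z_1 = 0.901000 - (-0.454040)/(2.319878) = 1.096717
z_1 = 1.096717: f = -0.020651, f' = 2.121812 → z_2 = 1.096717 - (-0.020651)/(2.121812) = 1.106450

1.10645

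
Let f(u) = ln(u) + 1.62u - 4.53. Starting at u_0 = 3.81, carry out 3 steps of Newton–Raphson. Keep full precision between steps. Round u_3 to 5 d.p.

2.28594

f'(u) = 1/u + 1.62
u_0 = 3.810000: f = 2.979829, f' = 1.882467 → u_1 = 3.810000 - (2.979829)/(1.882467) = 2.227062
u_1 = 2.227062: f = -0.121477, f' = 2.069022 → u_2 = 2.227062 - (-0.121477)/(2.069022) = 2.285774
u_2 = 2.285774: f = -0.000342, f' = 2.057489 → u_3 = 2.285774 - (-0.000342)/(2.057489) = 2.285940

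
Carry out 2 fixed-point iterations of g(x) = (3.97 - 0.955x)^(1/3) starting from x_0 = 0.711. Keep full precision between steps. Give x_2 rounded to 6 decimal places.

x_1 = g(0.711000) = 1.487450
x_2 = g(1.487450) = 1.366105

1.366105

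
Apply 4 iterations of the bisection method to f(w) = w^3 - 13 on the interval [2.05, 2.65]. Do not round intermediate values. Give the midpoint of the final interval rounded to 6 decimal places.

f(2.050000) = -4.384875, f(2.650000) = 5.609625 (opposite signs)
step 1: m = 2.350000, f(m) = -0.022125 < 0 → root in [2.350000, 2.650000]
step 2: m = 2.500000, f(m) = 2.625000 > 0 → root in [2.350000, 2.500000]
step 3: m = 2.425000, f(m) = 1.260516 > 0 → root in [2.350000, 2.425000]
step 4: m = 2.387500, f(m) = 0.609123 > 0 → root in [2.350000, 2.387500]
Midpoint of [2.350000, 2.387500] = 2.368750

2.368750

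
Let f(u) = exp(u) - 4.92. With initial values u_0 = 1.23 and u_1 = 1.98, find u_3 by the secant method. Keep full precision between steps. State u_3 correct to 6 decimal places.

f(u_0) = -1.498770, f(u_1) = 2.322743
u_2 = 1.980000 - (2.322743)·(1.980000 - 1.230000)/(2.322743 - (-1.498770)) = 1.524145; f(u_2) = -0.328785
u_3 = 1.524145 - (-0.328785)·(1.524145 - 1.980000)/(-0.328785 - (2.322743)) = 1.580670; f(u_3) = -0.061790

1.580670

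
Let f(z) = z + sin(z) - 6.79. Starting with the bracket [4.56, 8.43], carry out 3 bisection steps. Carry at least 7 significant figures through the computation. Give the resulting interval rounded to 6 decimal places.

[6.495000, 6.978750]

f(4.560000) = -3.218411, f(8.430000) = 2.478638 (opposite signs)
step 1: m = 6.495000, f(m) = -0.084766 < 0 → root in [6.495000, 8.430000]
step 2: m = 7.462500, f(m) = 1.596845 > 0 → root in [6.495000, 7.462500]
step 3: m = 6.978750, f(m) = 0.829569 > 0 → root in [6.495000, 6.978750]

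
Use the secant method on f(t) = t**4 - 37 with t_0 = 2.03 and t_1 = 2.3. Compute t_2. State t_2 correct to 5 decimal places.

Secant update: t_(k+1) = t_k − f(t_k)·(t_k − t_(k-1))/(f(t_k) − f(t_(k-1))).
f(t_0) = -20.018183, f(t_1) = -9.015900
t_2 = 2.300000 - (-9.015900)·(2.300000 - 2.030000)/(-9.015900 - (-20.018183)) = 2.521253; f(t_2) = 3.407875

2.52125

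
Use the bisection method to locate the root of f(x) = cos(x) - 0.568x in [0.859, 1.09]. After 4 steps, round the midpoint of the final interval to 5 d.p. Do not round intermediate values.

0.98172

f(0.859000) = 0.165283, f(1.090000) = -0.156635 (opposite signs)
step 1: m = 0.974500, f(m) = 0.008066 > 0 → root in [0.974500, 1.090000]
step 2: m = 1.032250, f(m) = -0.073429 < 0 → root in [0.974500, 1.032250]
step 3: m = 1.003375, f(m) = -0.032458 < 0 → root in [0.974500, 1.003375]
step 4: m = 0.988938, f(m) = -0.012139 < 0 → root in [0.974500, 0.988938]
Midpoint of [0.974500, 0.988938] = 0.981719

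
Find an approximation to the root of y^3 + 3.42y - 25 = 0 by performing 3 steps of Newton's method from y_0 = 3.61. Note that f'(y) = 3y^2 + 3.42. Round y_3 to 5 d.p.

Newton update: y ← y − f(y)/f'(y).
y_0 = 3.610000: f = 34.392081, f' = 42.516300 → y_1 = 3.610000 - (34.392081)/(42.516300) = 2.801085
y_1 = 2.801085: f = 6.557235, f' = 26.958228 → y_2 = 2.801085 - (6.557235)/(26.958228) = 2.557848
y_2 = 2.557848: f = 0.482781, f' = 23.047758 → y_3 = 2.557848 - (0.482781)/(23.047758) = 2.536901

2.53690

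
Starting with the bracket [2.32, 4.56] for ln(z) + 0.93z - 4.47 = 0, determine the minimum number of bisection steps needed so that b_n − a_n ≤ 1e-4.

15

Initial width b − a = 4.56 − 2.32 = 2.240000.
After n steps the width is (b−a)/2^n; need (b−a)/2^n ≤ 1e-4.
So n ≥ log₂(2.240000/1e-4) = log₂(22400.0000) ≈ 14.4512.
Hence n = 15.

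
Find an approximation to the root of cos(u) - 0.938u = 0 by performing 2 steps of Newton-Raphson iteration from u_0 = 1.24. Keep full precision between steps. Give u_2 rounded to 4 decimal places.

Newton update: u ← u − f(u)/f'(u).
f'(u) = -sin(u) - 0.938
u_0 = 1.240000: f = -0.838324, f' = -1.883784 → u_1 = 1.240000 - (-0.838324)/(-1.883784) = 0.794979
u_1 = 0.794979: f = -0.045390, f' = -1.651849 → u_2 = 0.794979 - (-0.045390)/(-1.651849) = 0.767500

0.7675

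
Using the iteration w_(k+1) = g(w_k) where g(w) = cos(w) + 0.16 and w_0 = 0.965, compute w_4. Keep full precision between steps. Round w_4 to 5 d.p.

0.87285

w_1 = g(0.965000) = 0.729417
w_2 = g(0.729417) = 0.905563
w_3 = g(0.905563) = 0.777243
w_4 = g(0.777243) = 0.872850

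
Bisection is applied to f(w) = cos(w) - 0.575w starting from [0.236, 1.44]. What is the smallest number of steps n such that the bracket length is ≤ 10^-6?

Initial width b − a = 1.44 − 0.236 = 1.204000.
After n steps the width is (b−a)/2^n; need (b−a)/2^n ≤ 10^-6.
So n ≥ log₂(1.204000/10^-6) = log₂(1204000.0000) ≈ 20.1994.
Hence n = 21.

21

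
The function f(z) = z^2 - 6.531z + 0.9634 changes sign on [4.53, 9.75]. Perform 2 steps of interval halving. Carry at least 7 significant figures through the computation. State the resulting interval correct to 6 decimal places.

f(4.530000) = -8.101130, f(9.750000) = 32.348650 (opposite signs)
step 1: m = 7.140000, f(m) = 5.311660 > 0 → root in [4.530000, 7.140000]
step 2: m = 5.835000, f(m) = -3.097760 < 0 → root in [5.835000, 7.140000]

[5.835000, 7.140000]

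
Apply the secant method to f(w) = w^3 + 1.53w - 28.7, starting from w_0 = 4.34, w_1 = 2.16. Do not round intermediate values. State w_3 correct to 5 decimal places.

Secant update: w_(k+1) = w_k − f(w_k)·(w_k − w_(k-1))/(f(w_k) − f(w_(k-1))).
f(w_0) = 59.686704, f(w_1) = -15.317504
w_2 = 2.160000 - (-15.317504)·(2.160000 - 4.340000)/(-15.317504 - (59.686704)) = 2.605204; f(w_2) = -7.032294
w_3 = 2.605204 - (-7.032294)·(2.605204 - 2.160000)/(-7.032294 - (-15.317504)) = 2.983082; f(w_3) = 2.409913

2.98308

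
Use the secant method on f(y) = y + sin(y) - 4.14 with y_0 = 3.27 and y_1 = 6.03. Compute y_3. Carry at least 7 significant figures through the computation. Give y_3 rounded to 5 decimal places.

f(y_0) = -0.998055, f(y_1) = 1.639511
y_2 = 6.030000 - (1.639511)·(6.030000 - 3.270000)/(1.639511 - (-0.998055)) = 4.314384; f(y_2) = -0.747452
y_3 = 4.314384 - (-0.747452)·(4.314384 - 6.030000)/(-0.747452 - (1.639511)) = 4.851611; f(y_3) = -0.278713

4.85161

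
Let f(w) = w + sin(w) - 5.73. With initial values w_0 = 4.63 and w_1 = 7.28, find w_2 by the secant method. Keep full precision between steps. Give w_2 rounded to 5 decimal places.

f(w_0) = -2.096608, f(w_1) = 2.389746
w_2 = 7.280000 - (2.389746)·(7.280000 - 4.630000)/(2.389746 - (-2.096608)) = 5.868425; f(w_2) = -0.264546

5.86842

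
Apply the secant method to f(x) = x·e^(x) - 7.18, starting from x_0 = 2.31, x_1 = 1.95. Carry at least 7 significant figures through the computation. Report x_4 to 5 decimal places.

f(x_0) = 16.091921, f(x_1) = 6.525941
x_2 = 1.950000 - (6.525941)·(1.950000 - 2.310000)/(6.525941 - (16.091921)) = 1.704407; f(x_2) = 2.191040
x_3 = 1.704407 - (2.191040)·(1.704407 - 1.950000)/(2.191040 - (6.525941)) = 1.580274; f(x_3) = 0.494261
x_4 = 1.580274 - (0.494261)·(1.580274 - 1.704407)/(0.494261 - (2.191040)) = 1.544115; f(x_4) = 0.052360

1.54411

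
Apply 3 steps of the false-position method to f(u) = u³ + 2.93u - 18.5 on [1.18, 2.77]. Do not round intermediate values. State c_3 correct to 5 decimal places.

2.27207

f(1.180000) = -13.399568, f(2.770000) = 10.870033
step 1: c = 2.057860, f(c) = -3.755869 < 0 → new bracket [2.057860, 2.770000]
step 2: c = 2.240735, f(c) = -0.684163 < 0 → new bracket [2.240735, 2.770000]
step 3: c = 2.272074, f(c) = -0.113647 < 0 → new bracket [2.272074, 2.770000]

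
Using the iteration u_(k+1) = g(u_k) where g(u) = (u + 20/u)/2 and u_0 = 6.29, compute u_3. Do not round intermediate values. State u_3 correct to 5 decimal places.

u_1 = g(6.290000) = 4.734825
u_2 = g(4.734825) = 4.479423
u_3 = g(4.479423) = 4.472142

4.47214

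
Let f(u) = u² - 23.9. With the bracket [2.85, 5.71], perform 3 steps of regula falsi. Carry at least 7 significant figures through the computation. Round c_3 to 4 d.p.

f(2.850000) = -15.777500, f(5.710000) = 8.704100
step 1: c = 4.693166, f(c) = -1.874194 < 0 → new bracket [4.693166, 5.710000]
step 2: c = 4.873322, f(c) = -0.150733 < 0 → new bracket [4.873322, 5.710000]
step 3: c = 4.887564, f(c) = -0.011714 < 0 → new bracket [4.887564, 5.710000]

4.8876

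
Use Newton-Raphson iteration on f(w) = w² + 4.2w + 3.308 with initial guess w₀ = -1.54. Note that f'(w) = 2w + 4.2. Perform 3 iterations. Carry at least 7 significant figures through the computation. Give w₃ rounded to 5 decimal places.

-1.05008

w_0 = -1.540000: f = -0.788400, f' = 1.120000 → w_1 = -1.540000 - (-0.788400)/(1.120000) = -0.836071
w_1 = -0.836071: f = 0.495515, f' = 2.527857 → w_2 = -0.836071 - (0.495515)/(2.527857) = -1.032093
w_2 = -1.032093: f = 0.038425, f' = 2.135813 → w_3 = -1.032093 - (0.038425)/(2.135813) = -1.050084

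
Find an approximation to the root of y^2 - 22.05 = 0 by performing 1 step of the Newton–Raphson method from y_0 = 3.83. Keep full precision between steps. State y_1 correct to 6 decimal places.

f'(y) = 2y
y_0 = 3.830000: f = -7.381100, f' = 7.660000 → y_1 = 3.830000 - (-7.381100)/(7.660000) = 4.793590

4.793590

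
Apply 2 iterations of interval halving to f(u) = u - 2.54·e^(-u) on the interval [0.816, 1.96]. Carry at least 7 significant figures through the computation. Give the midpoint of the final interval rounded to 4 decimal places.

f(0.816000) = -0.307180, f(1.960000) = 1.602220 (opposite signs)
step 1: m = 1.388000, f(m) = 0.754082 > 0 → root in [0.816000, 1.388000]
step 2: m = 1.102000, f(m) = 0.258197 > 0 → root in [0.816000, 1.102000]
Midpoint of [0.816000, 1.102000] = 0.959000

0.9590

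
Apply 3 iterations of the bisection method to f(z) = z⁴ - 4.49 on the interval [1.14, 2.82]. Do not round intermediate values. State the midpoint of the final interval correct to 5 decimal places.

f(1.140000) = -2.801040, f(2.820000) = 58.750666 (opposite signs)
step 1: m = 1.980000, f(m) = 10.879536 > 0 → root in [1.140000, 1.980000]
step 2: m = 1.560000, f(m) = 1.432409 > 0 → root in [1.140000, 1.560000]
step 3: m = 1.350000, f(m) = -1.168494 < 0 → root in [1.350000, 1.560000]
Midpoint of [1.350000, 1.560000] = 1.455000

1.45500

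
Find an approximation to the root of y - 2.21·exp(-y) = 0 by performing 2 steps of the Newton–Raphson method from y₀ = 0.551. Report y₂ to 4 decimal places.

0.8990

Newton update: y ← y − f(y)/f'(y).
f'(y) = 1 + 2.21·exp(-y)
y_0 = 0.551000: f = -0.722785, f' = 2.273785 → y_1 = 0.551000 - (-0.722785)/(2.273785) = 0.868877
y_1 = 0.868877: f = -0.058046, f' = 1.926923 → y_2 = 0.868877 - (-0.058046)/(1.926923) = 0.899001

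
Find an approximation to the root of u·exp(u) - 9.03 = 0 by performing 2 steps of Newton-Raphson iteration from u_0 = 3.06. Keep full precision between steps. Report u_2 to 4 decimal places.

1.9415

f'(u) = (u + 1)·exp(u)
u_0 = 3.060000: f = 56.232325, f' = 86.589882 → u_1 = 3.060000 - (56.232325)/(86.589882) = 2.410590
u_1 = 2.410590: f = 17.825260, f' = 37.995793 → u_2 = 2.410590 - (17.825260)/(37.995793) = 1.941452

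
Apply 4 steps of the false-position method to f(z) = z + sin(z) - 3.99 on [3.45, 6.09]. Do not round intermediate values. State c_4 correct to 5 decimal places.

False-position update: c = (a·f(b) − b·f(a))/(f(b) − f(a)); replace the endpoint whose sign matches f(c).
f(3.450000) = -0.843542, f(6.090000) = 1.908014
step 1: c = 4.259342, f(c) = -0.629776 < 0 → new bracket [4.259342, 6.090000]
step 2: c = 4.713636, f(c) = -0.276363 < 0 → new bracket [4.713636, 6.090000]
step 3: c = 4.887771, f(c) = -0.086889 < 0 → new bracket [4.887771, 6.090000]
step 4: c = 4.940135, f(c) = -0.024043 < 0 → new bracket [4.940135, 6.090000]

4.94013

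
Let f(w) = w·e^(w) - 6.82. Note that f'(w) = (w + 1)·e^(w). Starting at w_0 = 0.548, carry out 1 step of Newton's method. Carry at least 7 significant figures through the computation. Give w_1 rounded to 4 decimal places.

w_0 = 0.548000: f = -5.872075, f' = 2.677715 → w_1 = 0.548000 - (-5.872075)/(2.677715) = 2.740943

2.7409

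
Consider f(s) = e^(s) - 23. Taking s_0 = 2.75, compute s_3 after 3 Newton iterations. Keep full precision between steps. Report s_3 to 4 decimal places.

3.1355

Newton update: s ← s − f(s)/f'(s).
f'(s) = e^(s)
s_0 = 2.750000: f = -7.357368, f' = 15.642632 → s_1 = 2.750000 - (-7.357368)/(15.642632) = 3.220341
s_1 = 3.220341: f = 2.036651, f' = 25.036651 → s_2 = 3.220341 - (2.036651)/(25.036651) = 3.138994
s_2 = 3.138994: f = 0.080636, f' = 23.080636 → s_3 = 3.138994 - (0.080636)/(23.080636) = 3.135500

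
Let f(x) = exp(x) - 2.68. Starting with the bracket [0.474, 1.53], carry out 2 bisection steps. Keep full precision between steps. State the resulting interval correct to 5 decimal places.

f(0.474000) = -1.073593, f(1.530000) = 1.938177 (opposite signs)
step 1: m = 1.002000, f(m) = 0.043724 > 0 → root in [0.474000, 1.002000]
step 2: m = 0.738000, f(m) = -0.588252 < 0 → root in [0.738000, 1.002000]

[0.73800, 1.00200]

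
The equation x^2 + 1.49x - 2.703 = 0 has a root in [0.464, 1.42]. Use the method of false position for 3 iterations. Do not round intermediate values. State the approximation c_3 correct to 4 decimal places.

1.0595

f(0.464000) = -1.796344, f(1.420000) = 1.429200
step 1: c = 0.996408, f(c) = -0.225524 < 0 → new bracket [0.996408, 1.420000]
step 2: c = 1.054140, f(c) = -0.021122 < 0 → new bracket [1.054140, 1.420000]
step 3: c = 1.059468, f(c) = -0.001921 < 0 → new bracket [1.059468, 1.420000]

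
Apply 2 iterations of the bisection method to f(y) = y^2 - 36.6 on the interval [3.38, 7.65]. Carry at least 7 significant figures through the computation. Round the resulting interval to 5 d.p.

f(3.380000) = -25.175600, f(7.650000) = 21.922500 (opposite signs)
step 1: m = 5.515000, f(m) = -6.184775 < 0 → root in [5.515000, 7.650000]
step 2: m = 6.582500, f(m) = 6.729306 > 0 → root in [5.515000, 6.582500]

[5.51500, 6.58250]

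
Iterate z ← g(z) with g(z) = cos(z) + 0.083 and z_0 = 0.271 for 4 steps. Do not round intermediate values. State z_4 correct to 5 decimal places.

0.69082

z_1 = g(0.271000) = 1.046504
z_2 = g(1.046504) = 0.583601
z_3 = g(0.583601) = 0.917484
z_4 = g(0.917484) = 0.690820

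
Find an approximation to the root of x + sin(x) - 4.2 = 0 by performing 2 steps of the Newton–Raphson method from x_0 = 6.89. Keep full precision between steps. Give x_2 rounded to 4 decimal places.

5.1187

Newton update: x ← x − f(x)/f'(x).
f'(x) = 1 + cos(x)
x_0 = 6.890000: f = 3.260254, f' = 1.821469 → x_1 = 6.890000 - (3.260254)/(1.821469) = 5.100096
x_1 = 5.100096: f = -0.025682, f' = 1.378067 → x_2 = 5.100096 - (-0.025682)/(1.378067) = 5.118733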